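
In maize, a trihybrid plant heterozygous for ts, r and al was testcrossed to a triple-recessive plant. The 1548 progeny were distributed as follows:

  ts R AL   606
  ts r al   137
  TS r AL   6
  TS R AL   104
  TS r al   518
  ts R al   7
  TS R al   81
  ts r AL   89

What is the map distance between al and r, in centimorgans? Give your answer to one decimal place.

11.8 centimorgans

The two most frequent reciprocal classes, ts R AL and TS r al, are the parental types, so the F1 was ts R AL / TS r al.
The two rarest classes, ts R al and TS r AL, are the double crossovers. Comparing them with the parentals, only the al allele has switched, so al is the middle locus and the order is r – al – ts.
Crossovers in the r–al interval produce the single-crossover classes ts r AL and TS R al (89 + 81 = 170) plus the double crossovers (13).
RF(r–al) = (170 + 13) / 1548 = 183/1548 = 0.1182 → 11.8 centimorgans.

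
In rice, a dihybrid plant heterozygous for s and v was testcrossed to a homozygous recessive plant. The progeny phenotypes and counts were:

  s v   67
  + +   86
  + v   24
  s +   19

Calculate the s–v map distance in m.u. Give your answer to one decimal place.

The two most frequent classes, + + (86) and s v (67), are the parental types, so the F1 was + + / s v.
The recombinant classes are + v and s +: 24 + 19 = 43.
Recombination frequency = 43/196 = 0.2194 ≈ 21.9%, i.e. 21.9 m.u.

21.9 m.u.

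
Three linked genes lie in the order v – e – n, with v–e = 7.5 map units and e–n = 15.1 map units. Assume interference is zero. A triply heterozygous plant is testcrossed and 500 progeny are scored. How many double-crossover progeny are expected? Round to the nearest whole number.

6

Map distances give recombination frequencies of 0.075 and 0.151 for the two intervals.
With no interference, expected double-crossover frequency = 0.075 × 0.151 = 0.01132.
Expected number = 0.01132 × 500 = 5.66 ≈ 6.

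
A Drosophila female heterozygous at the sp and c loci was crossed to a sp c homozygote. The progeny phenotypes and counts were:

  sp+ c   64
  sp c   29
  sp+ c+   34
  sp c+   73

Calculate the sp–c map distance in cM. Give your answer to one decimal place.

The two most frequent classes, sp+ c (64) and sp c+ (73), are the parental types, so the F1 was sp+ c / sp c+.
The recombinant classes are sp+ c+ and sp c: 34 + 29 = 63.
Recombination frequency = 63/200 = 0.3150 ≈ 31.5%, i.e. 31.5 cM.

31.5 cM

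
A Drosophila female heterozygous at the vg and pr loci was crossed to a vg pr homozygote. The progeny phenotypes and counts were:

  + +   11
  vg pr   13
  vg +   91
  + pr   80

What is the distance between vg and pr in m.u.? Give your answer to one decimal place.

12.3 m.u.

The two most frequent classes, + pr (80) and vg + (91), are the parental types, so the F1 was + pr / vg +.
The recombinant classes are + + and vg pr: 11 + 13 = 24.
Recombination frequency = 24/195 = 0.1231 ≈ 12.3%, i.e. 12.3 m.u.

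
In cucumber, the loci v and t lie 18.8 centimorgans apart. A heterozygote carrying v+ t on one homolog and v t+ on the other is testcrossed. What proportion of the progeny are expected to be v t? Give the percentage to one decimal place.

9.4%

A map distance of 18.8 centimorgans corresponds to a recombination frequency of 0.188.
The F1 is v+ t / v t+, so v t is a recombinant gamete class with expected frequency r/2 = 0.188/2 = 0.0940.
That is 0.0940 = 9.4% of the progeny.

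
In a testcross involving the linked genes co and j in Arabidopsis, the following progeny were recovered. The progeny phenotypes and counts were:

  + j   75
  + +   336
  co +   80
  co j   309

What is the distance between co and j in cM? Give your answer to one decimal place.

19.4 cM

The two most frequent classes, + + (336) and co j (309), are the parental types, so the F1 was + + / co j.
The recombinant classes are + j and co +: 75 + 80 = 155.
Recombination frequency = 155/800 = 0.1938 ≈ 19.4%, i.e. 19.4 cM.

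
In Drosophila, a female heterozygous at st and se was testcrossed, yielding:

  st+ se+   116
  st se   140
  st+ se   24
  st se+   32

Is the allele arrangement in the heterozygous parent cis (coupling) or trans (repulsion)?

The two most frequent classes are st+ se+ (116) and st se (140); these are the parental (non-recombinant) types.
So the F1 carried st+ se+ on one chromosome and st se on the other — the recessive alleles are on the same chromosome (cis / coupling).

cis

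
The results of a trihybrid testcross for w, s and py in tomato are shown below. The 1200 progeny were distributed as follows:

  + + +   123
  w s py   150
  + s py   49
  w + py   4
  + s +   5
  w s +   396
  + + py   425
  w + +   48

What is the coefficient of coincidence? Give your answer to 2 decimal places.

0.36

The two most frequent reciprocal classes, w s + and + + py, are the parental types, so the F1 was w s + / + + py.
The two rarest classes, + s + and w + py, are the double crossovers. Comparing them with the parentals, only the w allele has switched, so w is the middle locus and the order is s – w – py.
s–w: (97 + 9)/1200 = 0.0883; w–py: (273 + 9)/1200 = 0.2350.
Expected DCO frequency = 0.0883 × 0.2350 ≈ 0.02075; observed = 9/1200 ≈ 0.00750.
Coefficient of coincidence = 0.00750/0.02075 ≈ 0.36.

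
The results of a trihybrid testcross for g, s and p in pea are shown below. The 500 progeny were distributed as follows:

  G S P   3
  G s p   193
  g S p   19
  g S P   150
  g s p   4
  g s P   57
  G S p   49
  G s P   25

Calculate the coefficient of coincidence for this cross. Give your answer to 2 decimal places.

0.61

The two most frequent reciprocal classes, G s p and g S P, are the parental types, so the F1 was G s p / g S P.
The two rarest classes, g s p and G S P, are the double crossovers. Comparing them with the parentals, only the g allele has switched, so g is the middle locus and the order is p – g – s.
p–g: (44 + 7)/500 = 0.1020; g–s: (106 + 7)/500 = 0.2260.
Expected DCO frequency = 0.1020 × 0.2260 ≈ 0.02305; observed = 7/500 ≈ 0.01400.
Coefficient of coincidence = 0.01400/0.02305 ≈ 0.61.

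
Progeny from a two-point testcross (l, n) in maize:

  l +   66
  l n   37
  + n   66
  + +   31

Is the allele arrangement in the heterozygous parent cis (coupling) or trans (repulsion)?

The two most frequent classes are + n (66) and l + (66); these are the parental (non-recombinant) types.
So the F1 carried + n on one chromosome and l + on the other — the recessive alleles are on opposite chromosomes (trans / repulsion).

trans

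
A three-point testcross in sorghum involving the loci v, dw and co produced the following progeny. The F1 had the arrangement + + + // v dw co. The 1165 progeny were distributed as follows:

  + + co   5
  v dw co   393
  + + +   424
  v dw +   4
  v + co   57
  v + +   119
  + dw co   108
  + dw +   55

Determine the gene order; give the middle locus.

The two rarest classes, + + co and v dw +, are the double crossovers. Comparing them with the parentals, only the co allele has switched, so co is the middle locus and the order is dw – co – v.

co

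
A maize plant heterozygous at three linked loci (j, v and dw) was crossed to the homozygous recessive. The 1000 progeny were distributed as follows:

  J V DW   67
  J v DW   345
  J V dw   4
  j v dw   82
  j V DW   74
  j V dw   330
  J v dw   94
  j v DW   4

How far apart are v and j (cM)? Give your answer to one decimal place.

15.7 cM

The two most frequent reciprocal classes, j V dw and J v DW, are the parental types, so the F1 was j V dw / J v DW.
The two rarest classes, J V dw and j v DW, are the double crossovers. Comparing them with the parentals, only the j allele has switched, so j is the middle locus and the order is v – j – dw.
Crossovers in the v–j interval produce the single-crossover classes j v dw and J V DW (82 + 67 = 149) plus the double crossovers (8).
RF(v–j) = (149 + 8) / 1000 = 157/1000 = 0.1570 → 15.7 cM.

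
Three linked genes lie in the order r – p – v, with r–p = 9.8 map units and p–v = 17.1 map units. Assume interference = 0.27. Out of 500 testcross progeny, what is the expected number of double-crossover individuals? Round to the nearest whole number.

Map distances give recombination frequencies of 0.098 and 0.171 for the two intervals.
With interference 0.27 (so coincidence = 0.73), expected double-crossover frequency = 0.098 × 0.171 × 0.73 = 0.01223.
Expected number = 0.01223 × 500 = 6.12 ≈ 6.

6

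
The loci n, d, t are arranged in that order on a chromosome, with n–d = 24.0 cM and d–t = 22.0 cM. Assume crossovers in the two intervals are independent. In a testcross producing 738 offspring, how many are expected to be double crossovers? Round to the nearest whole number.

Map distances give recombination frequencies of 0.240 and 0.220 for the two intervals.
With no interference, expected double-crossover frequency = 0.240 × 0.220 = 0.05280.
Expected number = 0.05280 × 738 = 38.97 ≈ 39.

39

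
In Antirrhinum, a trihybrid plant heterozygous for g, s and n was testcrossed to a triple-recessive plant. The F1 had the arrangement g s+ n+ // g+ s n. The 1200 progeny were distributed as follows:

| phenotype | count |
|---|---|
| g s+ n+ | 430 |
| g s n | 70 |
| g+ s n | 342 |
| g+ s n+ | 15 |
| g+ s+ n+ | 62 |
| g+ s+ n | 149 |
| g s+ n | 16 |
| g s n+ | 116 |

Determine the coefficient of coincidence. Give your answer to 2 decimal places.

The two rarest classes, g s+ n and g+ s n+, are the double crossovers. Comparing them with the parentals, only the n allele has switched, so n is the middle locus and the order is s – n – g.
s–n: (265 + 31)/1200 = 0.2467; n–g: (132 + 31)/1200 = 0.1358.
Expected DCO frequency = 0.2467 × 0.1358 ≈ 0.03350; observed = 31/1200 ≈ 0.02583.
Coefficient of coincidence = 0.02583/0.03350 ≈ 0.77.

0.77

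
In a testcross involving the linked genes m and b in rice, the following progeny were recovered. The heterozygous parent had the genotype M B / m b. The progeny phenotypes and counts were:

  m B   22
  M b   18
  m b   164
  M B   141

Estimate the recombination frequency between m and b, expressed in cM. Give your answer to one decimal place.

11.6 cM

The recombinant classes are M b and m B: 18 + 22 = 40.
Recombination frequency = 40/345 = 0.1159 ≈ 11.6%, i.e. 11.6 cM.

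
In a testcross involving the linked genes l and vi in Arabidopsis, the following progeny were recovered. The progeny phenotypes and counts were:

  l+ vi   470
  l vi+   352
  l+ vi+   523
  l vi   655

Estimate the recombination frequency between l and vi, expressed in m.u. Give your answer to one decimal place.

41.1 m.u.

The two most frequent classes, l+ vi+ (523) and l vi (655), are the parental types, so the F1 was l+ vi+ / l vi.
The recombinant classes are l+ vi and l vi+: 470 + 352 = 822.
Recombination frequency = 822/2000 = 0.4110 ≈ 41.1%, i.e. 41.1 m.u.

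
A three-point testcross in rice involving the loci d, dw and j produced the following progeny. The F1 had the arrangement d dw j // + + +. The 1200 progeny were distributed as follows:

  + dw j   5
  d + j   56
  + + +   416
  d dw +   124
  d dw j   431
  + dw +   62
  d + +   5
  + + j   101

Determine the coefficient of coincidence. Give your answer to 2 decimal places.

0.40

The two rarest classes, + dw j and d + +, are the double crossovers. Comparing them with the parentals, only the d allele has switched, so d is the middle locus and the order is dw – d – j.
dw–d: (118 + 10)/1200 = 0.1067; d–j: (225 + 10)/1200 = 0.1958.
Expected DCO frequency = 0.1067 × 0.1958 ≈ 0.02089; observed = 10/1200 ≈ 0.00833.
Coefficient of coincidence = 0.00833/0.02089 ≈ 0.40.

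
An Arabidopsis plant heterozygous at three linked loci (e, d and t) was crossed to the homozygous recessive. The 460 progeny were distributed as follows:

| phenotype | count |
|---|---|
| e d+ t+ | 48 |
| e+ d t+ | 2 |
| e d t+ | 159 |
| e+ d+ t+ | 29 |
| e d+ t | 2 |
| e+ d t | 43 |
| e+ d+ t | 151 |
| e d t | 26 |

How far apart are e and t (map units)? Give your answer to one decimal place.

12.8 map units

The two most frequent reciprocal classes, e d t+ and e+ d+ t, are the parental types, so the F1 was e d t+ / e+ d+ t.
The two rarest classes, e+ d t+ and e d+ t, are the double crossovers. Comparing them with the parentals, only the e allele has switched, so e is the middle locus and the order is d – e – t.
Crossovers in the e–t interval produce the single-crossover classes e d t and e+ d+ t+ (26 + 29 = 55) plus the double crossovers (4).
RF(e–t) = (55 + 4) / 460 = 59/460 = 0.1283 → 12.8 map units.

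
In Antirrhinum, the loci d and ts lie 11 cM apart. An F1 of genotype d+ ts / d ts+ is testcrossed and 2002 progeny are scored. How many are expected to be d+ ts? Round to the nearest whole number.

A map distance of 11 cM corresponds to a recombination frequency of 0.110.
The F1 is d+ ts / d ts+, so d+ ts is a parental gamete class with expected frequency (1 − r)/2 = 0.890/2 = 0.4450.
Expected number = 0.4450 × 2002 = 890.89 ≈ 891.

891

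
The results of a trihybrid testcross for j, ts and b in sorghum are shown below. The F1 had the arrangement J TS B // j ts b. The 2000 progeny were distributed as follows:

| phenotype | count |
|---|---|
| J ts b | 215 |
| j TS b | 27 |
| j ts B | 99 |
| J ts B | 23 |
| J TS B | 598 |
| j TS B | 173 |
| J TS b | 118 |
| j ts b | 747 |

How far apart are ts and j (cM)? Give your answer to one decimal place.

The two rarest classes, J ts B and j TS b, are the double crossovers. Comparing them with the parentals, only the ts allele has switched, so ts is the middle locus and the order is b – ts – j.
Crossovers in the ts–j interval produce the single-crossover classes j TS B and J ts b (173 + 215 = 388) plus the double crossovers (50).
RF(ts–j) = (388 + 50) / 2000 = 438/2000 = 0.2190 → 21.9 cM.

21.9 cM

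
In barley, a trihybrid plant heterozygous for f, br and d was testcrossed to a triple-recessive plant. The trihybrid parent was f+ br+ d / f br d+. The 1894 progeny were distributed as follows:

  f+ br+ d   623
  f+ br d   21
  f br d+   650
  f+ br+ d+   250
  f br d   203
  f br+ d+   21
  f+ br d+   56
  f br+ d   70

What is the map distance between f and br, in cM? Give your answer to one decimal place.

The two rarest classes, f+ br d and f br+ d+, are the double crossovers. Comparing them with the parentals, only the br allele has switched, so br is the middle locus and the order is f – br – d.
Crossovers in the f–br interval produce the single-crossover classes f br+ d and f+ br d+ (70 + 56 = 126) plus the double crossovers (42).
RF(f–br) = (126 + 42) / 1894 = 168/1894 = 0.0887 → 8.9 cM.

8.9 cM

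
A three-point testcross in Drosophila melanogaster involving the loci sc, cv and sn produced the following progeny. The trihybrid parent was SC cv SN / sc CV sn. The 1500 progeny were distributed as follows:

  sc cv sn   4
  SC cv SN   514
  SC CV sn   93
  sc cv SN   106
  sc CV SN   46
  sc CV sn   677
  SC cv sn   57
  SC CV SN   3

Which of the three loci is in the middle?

The two rarest classes, SC CV SN and sc cv sn, are the double crossovers. Comparing them with the parentals, only the cv allele has switched, so cv is the middle locus and the order is sc – cv – sn.

cv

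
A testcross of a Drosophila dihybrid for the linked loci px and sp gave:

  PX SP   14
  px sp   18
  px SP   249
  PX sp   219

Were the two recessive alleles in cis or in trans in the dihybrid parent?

The two most frequent classes are PX sp (219) and px SP (249); these are the parental (non-recombinant) types.
So the F1 carried PX sp on one chromosome and px SP on the other — the recessive alleles are on opposite chromosomes (trans / repulsion).

trans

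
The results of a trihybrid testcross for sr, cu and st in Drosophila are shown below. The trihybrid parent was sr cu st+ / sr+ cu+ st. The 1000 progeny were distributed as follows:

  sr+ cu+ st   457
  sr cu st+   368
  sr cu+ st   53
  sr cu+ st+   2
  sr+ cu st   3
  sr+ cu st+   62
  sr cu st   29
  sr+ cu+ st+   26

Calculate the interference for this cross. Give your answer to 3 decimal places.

0.306

The two rarest classes, sr cu+ st+ and sr+ cu st, are the double crossovers. Comparing them with the parentals, only the cu allele has switched, so cu is the middle locus and the order is st – cu – sr.
st–cu: (55 + 5)/1000 = 0.0600; cu–sr: (115 + 5)/1000 = 0.1200.
Expected DCO frequency = 0.0600 × 0.1200 ≈ 0.00720; observed = 5/1000 ≈ 0.00500.
Coefficient of coincidence = 0.00500/0.00720 ≈ 0.694; interference = 1 − 0.694 = 0.306.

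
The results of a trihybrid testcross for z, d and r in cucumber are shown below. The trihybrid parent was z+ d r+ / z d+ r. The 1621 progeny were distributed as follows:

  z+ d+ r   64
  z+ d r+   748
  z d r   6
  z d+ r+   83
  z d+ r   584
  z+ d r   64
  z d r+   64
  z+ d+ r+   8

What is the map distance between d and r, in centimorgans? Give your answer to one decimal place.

9.9 centimorgans

The two rarest classes, z+ d+ r+ and z d r, are the double crossovers. Comparing them with the parentals, only the d allele has switched, so d is the middle locus and the order is r – d – z.
Crossovers in the r–d interval produce the single-crossover classes z+ d r and z d+ r+ (64 + 83 = 147) plus the double crossovers (14).
RF(r–d) = (147 + 14) / 1621 = 161/1621 = 0.0993 → 9.9 centimorgans.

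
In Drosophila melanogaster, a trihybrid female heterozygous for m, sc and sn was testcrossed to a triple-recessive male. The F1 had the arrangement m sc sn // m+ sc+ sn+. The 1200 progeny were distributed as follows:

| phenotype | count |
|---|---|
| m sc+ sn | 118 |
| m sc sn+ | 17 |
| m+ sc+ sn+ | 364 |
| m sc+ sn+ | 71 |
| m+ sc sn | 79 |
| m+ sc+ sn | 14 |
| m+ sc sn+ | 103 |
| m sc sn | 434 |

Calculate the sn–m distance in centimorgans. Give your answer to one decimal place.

15.1 centimorgans

The two rarest classes, m sc sn+ and m+ sc+ sn, are the double crossovers. Comparing them with the parentals, only the sn allele has switched, so sn is the middle locus and the order is m – sn – sc.
Crossovers in the m–sn interval produce the single-crossover classes m+ sc sn and m sc+ sn+ (79 + 71 = 150) plus the double crossovers (31).
RF(m–sn) = (150 + 31) / 1200 = 181/1200 = 0.1508 → 15.1 centimorgans.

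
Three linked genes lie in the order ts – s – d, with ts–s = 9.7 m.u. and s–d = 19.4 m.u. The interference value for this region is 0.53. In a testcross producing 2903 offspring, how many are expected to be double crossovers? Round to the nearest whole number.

26

Map distances give recombination frequencies of 0.097 and 0.194 for the two intervals.
With interference 0.53 (so coincidence = 0.47), expected double-crossover frequency = 0.097 × 0.194 × 0.47 = 0.00884.
Expected number = 0.00884 × 2903 = 25.68 ≈ 26.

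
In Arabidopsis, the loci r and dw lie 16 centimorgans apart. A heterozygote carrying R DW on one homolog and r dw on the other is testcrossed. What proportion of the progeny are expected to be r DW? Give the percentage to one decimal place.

8.0%

A map distance of 16 centimorgans corresponds to a recombination frequency of 0.160.
The F1 is R DW / r dw, so r DW is a recombinant gamete class with expected frequency r/2 = 0.160/2 = 0.0800.
That is 0.0800 = 8.0% of the progeny.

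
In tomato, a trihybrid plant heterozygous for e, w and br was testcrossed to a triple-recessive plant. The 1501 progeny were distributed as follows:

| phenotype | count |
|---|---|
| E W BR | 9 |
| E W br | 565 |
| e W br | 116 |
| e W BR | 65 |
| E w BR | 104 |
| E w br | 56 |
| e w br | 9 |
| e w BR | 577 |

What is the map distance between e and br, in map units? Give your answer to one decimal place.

The two most frequent reciprocal classes, E W br and e w BR, are the parental types, so the F1 was E W br / e w BR.
The two rarest classes, E W BR and e w br, are the double crossovers. Comparing them with the parentals, only the br allele has switched, so br is the middle locus and the order is w – br – e.
Crossovers in the br–e interval produce the single-crossover classes e W br and E w BR (116 + 104 = 220) plus the double crossovers (18).
RF(br–e) = (220 + 18) / 1501 = 238/1501 = 0.1586 → 15.9 map units.

15.9 map units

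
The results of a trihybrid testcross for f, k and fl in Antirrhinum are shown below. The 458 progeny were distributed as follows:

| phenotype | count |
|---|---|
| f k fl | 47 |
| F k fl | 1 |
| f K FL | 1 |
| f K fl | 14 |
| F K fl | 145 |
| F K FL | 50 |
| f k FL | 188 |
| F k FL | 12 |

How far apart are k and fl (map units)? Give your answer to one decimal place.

The two most frequent reciprocal classes, f k FL and F K fl, are the parental types, so the F1 was f k FL / F K fl.
The two rarest classes, f K FL and F k fl, are the double crossovers. Comparing them with the parentals, only the k allele has switched, so k is the middle locus and the order is fl – k – f.
Crossovers in the fl–k interval produce the single-crossover classes f k fl and F K FL (47 + 50 = 97) plus the double crossovers (2).
RF(fl–k) = (97 + 2) / 458 = 99/458 = 0.2162 → 21.6 map units.

21.6 map units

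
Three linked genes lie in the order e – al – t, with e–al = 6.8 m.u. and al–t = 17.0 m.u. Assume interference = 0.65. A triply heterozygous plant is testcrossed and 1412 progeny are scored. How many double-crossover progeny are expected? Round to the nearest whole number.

6

Map distances give recombination frequencies of 0.068 and 0.170 for the two intervals.
With interference 0.65 (so coincidence = 0.35), expected double-crossover frequency = 0.068 × 0.170 × 0.35 = 0.00405.
Expected number = 0.00405 × 1412 = 5.71 ≈ 6.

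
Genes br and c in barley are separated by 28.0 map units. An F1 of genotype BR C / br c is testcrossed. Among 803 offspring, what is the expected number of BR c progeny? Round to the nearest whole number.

112

A map distance of 28.0 map units corresponds to a recombination frequency of 0.280.
The F1 is BR C / br c, so BR c is a recombinant gamete class with expected frequency r/2 = 0.280/2 = 0.1400.
Expected number = 0.1400 × 803 = 112.42 ≈ 112.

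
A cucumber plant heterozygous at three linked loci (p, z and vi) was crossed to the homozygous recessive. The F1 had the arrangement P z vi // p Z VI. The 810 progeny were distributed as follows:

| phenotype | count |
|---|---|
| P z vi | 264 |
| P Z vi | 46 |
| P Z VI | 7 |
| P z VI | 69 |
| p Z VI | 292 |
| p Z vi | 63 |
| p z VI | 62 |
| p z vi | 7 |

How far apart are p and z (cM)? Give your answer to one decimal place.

15.1 cM

The two rarest classes, p z vi and P Z VI, are the double crossovers. Comparing them with the parentals, only the p allele has switched, so p is the middle locus and the order is z – p – vi.
Crossovers in the z–p interval produce the single-crossover classes P Z vi and p z VI (46 + 62 = 108) plus the double crossovers (14).
RF(z–p) = (108 + 14) / 810 = 122/810 = 0.1506 → 15.1 cM.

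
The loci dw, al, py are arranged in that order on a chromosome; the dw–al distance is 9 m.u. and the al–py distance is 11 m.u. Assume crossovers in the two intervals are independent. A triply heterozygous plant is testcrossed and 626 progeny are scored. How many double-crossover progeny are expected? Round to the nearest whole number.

6

Map distances give recombination frequencies of 0.090 and 0.110 for the two intervals.
With no interference, expected double-crossover frequency = 0.090 × 0.110 = 0.00990.
Expected number = 0.00990 × 626 = 6.20 ≈ 6.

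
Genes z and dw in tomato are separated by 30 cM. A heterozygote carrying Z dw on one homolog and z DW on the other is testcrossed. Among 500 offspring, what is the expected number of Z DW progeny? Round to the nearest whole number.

75

A map distance of 30 cM corresponds to a recombination frequency of 0.300.
The F1 is Z dw / z DW, so Z DW is a recombinant gamete class with expected frequency r/2 = 0.300/2 = 0.1500.
Expected number = 0.1500 × 500 = 75.00 ≈ 75.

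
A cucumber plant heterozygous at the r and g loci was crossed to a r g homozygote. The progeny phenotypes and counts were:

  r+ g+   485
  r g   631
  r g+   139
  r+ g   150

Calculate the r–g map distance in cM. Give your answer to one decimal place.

20.6 cM

The two most frequent classes, r+ g+ (485) and r g (631), are the parental types, so the F1 was r+ g+ / r g.
The recombinant classes are r+ g and r g+: 150 + 139 = 289.
Recombination frequency = 289/1405 = 0.2057 ≈ 20.6%, i.e. 20.6 cM.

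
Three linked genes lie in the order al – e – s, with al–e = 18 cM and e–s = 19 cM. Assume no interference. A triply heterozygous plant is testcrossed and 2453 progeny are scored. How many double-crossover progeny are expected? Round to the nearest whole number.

Map distances give recombination frequencies of 0.180 and 0.190 for the two intervals.
With no interference, expected double-crossover frequency = 0.180 × 0.190 = 0.03420.
Expected number = 0.03420 × 2453 = 83.89 ≈ 84.

84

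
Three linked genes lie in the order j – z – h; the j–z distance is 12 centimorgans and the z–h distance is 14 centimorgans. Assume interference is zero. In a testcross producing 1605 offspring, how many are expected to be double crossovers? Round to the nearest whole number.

Map distances give recombination frequencies of 0.120 and 0.140 for the two intervals.
With no interference, expected double-crossover frequency = 0.120 × 0.140 = 0.01680.
Expected number = 0.01680 × 1605 = 26.96 ≈ 27.

27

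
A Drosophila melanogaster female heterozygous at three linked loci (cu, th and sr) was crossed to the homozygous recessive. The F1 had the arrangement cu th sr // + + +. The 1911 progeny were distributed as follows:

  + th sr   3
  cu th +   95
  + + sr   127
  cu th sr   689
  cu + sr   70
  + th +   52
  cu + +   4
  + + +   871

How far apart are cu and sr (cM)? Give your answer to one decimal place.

12.0 cM

The two rarest classes, + th sr and cu + +, are the double crossovers. Comparing them with the parentals, only the cu allele has switched, so cu is the middle locus and the order is sr – cu – th.
Crossovers in the sr–cu interval produce the single-crossover classes cu th + and + + sr (95 + 127 = 222) plus the double crossovers (7).
RF(sr–cu) = (222 + 7) / 1911 = 229/1911 = 0.1198 → 12.0 cM.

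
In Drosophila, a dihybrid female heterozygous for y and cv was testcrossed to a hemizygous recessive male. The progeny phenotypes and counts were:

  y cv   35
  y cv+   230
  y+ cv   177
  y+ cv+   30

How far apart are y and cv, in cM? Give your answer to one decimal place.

13.8 cM

The two most frequent classes, y+ cv (177) and y cv+ (230), are the parental types, so the F1 was y+ cv / y cv+.
The recombinant classes are y+ cv+ and y cv: 30 + 35 = 65.
Recombination frequency = 65/472 = 0.1377 ≈ 13.8%, i.e. 13.8 cM.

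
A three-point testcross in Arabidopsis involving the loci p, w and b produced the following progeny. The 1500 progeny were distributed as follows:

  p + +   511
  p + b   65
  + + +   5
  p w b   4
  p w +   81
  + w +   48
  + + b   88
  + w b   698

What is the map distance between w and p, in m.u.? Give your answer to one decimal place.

The two most frequent reciprocal classes, + w b and p + +, are the parental types, so the F1 was + w b / p + +.
The two rarest classes, p w b and + + +, are the double crossovers. Comparing them with the parentals, only the p allele has switched, so p is the middle locus and the order is w – p – b.
Crossovers in the w–p interval produce the single-crossover classes + + b and p w + (88 + 81 = 169) plus the double crossovers (9).
RF(w–p) = (169 + 9) / 1500 = 178/1500 = 0.1187 → 11.9 m.u.

11.9 m.u.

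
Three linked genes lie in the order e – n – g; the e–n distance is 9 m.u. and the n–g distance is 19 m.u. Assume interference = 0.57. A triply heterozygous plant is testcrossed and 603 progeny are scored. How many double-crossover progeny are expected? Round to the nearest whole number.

Map distances give recombination frequencies of 0.090 and 0.190 for the two intervals.
With interference 0.57 (so coincidence = 0.43), expected double-crossover frequency = 0.090 × 0.190 × 0.43 = 0.00735.
Expected number = 0.00735 × 603 = 4.43 ≈ 4.

4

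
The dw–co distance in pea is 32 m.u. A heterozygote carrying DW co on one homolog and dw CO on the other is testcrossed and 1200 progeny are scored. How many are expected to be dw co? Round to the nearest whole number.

A map distance of 32 m.u. corresponds to a recombination frequency of 0.320.
The F1 is DW co / dw CO, so dw co is a recombinant gamete class with expected frequency r/2 = 0.320/2 = 0.1600.
Expected number = 0.1600 × 1200 = 192.00 ≈ 192.

192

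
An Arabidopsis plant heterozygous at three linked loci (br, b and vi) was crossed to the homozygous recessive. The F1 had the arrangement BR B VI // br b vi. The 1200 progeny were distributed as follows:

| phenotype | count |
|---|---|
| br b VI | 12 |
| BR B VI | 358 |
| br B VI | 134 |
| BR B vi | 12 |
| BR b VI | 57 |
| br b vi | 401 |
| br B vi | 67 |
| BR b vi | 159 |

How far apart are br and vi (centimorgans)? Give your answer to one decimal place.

The two rarest classes, BR B vi and br b VI, are the double crossovers. Comparing them with the parentals, only the vi allele has switched, so vi is the middle locus and the order is b – vi – br.
Crossovers in the vi–br interval produce the single-crossover classes br B VI and BR b vi (134 + 159 = 293) plus the double crossovers (24).
RF(vi–br) = (293 + 24) / 1200 = 317/1200 = 0.2642 → 26.4 centimorgans.

26.4 centimorgans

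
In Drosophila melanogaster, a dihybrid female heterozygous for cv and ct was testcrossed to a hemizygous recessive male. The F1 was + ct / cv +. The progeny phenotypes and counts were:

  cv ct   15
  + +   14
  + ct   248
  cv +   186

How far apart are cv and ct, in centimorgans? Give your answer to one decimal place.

6.3 centimorgans

The recombinant classes are + + and cv ct: 14 + 15 = 29.
Recombination frequency = 29/463 = 0.0626 ≈ 6.3%, i.e. 6.3 centimorgans.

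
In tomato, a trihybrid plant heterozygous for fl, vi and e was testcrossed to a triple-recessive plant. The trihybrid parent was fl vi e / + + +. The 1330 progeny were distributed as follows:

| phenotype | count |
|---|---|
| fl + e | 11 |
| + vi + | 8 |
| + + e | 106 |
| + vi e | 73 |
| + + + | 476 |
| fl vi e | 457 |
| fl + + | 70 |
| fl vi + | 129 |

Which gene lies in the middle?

The two rarest classes, fl + e and + vi +, are the double crossovers. Comparing them with the parentals, only the vi allele has switched, so vi is the middle locus and the order is e – vi – fl.

vi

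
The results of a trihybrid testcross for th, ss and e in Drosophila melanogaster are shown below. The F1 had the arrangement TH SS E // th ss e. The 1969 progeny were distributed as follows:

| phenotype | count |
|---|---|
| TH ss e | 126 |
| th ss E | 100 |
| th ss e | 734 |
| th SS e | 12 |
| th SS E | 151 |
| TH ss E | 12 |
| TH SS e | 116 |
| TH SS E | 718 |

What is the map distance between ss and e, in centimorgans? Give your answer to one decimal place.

The two rarest classes, TH ss E and th SS e, are the double crossovers. Comparing them with the parentals, only the ss allele has switched, so ss is the middle locus and the order is th – ss – e.
Crossovers in the ss–e interval produce the single-crossover classes TH SS e and th ss E (116 + 100 = 216) plus the double crossovers (24).
RF(ss–e) = (216 + 24) / 1969 = 240/1969 = 0.1219 → 12.2 centimorgans.

12.2 centimorgans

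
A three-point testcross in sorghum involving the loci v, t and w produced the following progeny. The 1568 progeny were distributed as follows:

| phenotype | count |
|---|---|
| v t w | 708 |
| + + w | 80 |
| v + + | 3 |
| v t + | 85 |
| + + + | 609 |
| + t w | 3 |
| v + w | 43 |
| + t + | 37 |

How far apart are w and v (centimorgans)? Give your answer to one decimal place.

10.9 centimorgans

The two most frequent reciprocal classes, v t w and + + +, are the parental types, so the F1 was v t w / + + +.
The two rarest classes, + t w and v + +, are the double crossovers. Comparing them with the parentals, only the v allele has switched, so v is the middle locus and the order is w – v – t.
Crossovers in the w–v interval produce the single-crossover classes v t + and + + w (85 + 80 = 165) plus the double crossovers (6).
RF(w–v) = (165 + 6) / 1568 = 171/1568 = 0.1091 → 10.9 centimorgans.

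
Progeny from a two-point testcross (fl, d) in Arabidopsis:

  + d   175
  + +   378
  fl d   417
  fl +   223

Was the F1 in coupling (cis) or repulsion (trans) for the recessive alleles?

cis

The two most frequent classes are + + (378) and fl d (417); these are the parental (non-recombinant) types.
So the F1 carried + + on one chromosome and fl d on the other — the recessive alleles are on the same chromosome (cis / coupling).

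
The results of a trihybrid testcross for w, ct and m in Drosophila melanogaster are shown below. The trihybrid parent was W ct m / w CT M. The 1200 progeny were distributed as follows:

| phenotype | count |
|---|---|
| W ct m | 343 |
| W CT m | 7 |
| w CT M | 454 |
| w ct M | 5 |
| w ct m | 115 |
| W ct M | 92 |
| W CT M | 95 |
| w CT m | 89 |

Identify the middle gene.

The two rarest classes, W CT m and w ct M, are the double crossovers. Comparing them with the parentals, only the ct allele has switched, so ct is the middle locus and the order is m – ct – w.

ct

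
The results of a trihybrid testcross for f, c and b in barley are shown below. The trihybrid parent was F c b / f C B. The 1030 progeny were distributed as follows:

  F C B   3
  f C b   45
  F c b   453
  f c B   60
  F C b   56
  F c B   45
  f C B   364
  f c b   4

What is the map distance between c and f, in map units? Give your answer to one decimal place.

11.9 map units

The two rarest classes, f c b and F C B, are the double crossovers. Comparing them with the parentals, only the f allele has switched, so f is the middle locus and the order is c – f – b.
Crossovers in the c–f interval produce the single-crossover classes F C b and f c B (56 + 60 = 116) plus the double crossovers (7).
RF(c–f) = (116 + 7) / 1030 = 123/1030 = 0.1194 → 11.9 map units.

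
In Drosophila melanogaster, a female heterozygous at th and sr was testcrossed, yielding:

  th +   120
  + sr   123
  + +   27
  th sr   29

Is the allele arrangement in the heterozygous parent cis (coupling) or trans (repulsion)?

trans

The two most frequent classes are + sr (123) and th + (120); these are the parental (non-recombinant) types.
So the F1 carried + sr on one chromosome and th + on the other — the recessive alleles are on opposite chromosomes (trans / repulsion).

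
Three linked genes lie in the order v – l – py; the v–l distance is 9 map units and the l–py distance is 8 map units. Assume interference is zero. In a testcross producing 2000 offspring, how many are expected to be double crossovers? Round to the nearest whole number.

Map distances give recombination frequencies of 0.090 and 0.080 for the two intervals.
With no interference, expected double-crossover frequency = 0.090 × 0.080 = 0.00720.
Expected number = 0.00720 × 2000 = 14.40 ≈ 14.

14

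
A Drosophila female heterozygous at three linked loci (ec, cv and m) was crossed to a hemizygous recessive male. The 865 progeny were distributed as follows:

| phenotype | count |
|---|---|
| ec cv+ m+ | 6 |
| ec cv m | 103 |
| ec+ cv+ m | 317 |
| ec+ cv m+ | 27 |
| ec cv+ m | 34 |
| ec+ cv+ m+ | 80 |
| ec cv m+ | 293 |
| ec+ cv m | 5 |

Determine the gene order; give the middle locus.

The two most frequent reciprocal classes, ec cv m+ and ec+ cv+ m, are the parental types, so the F1 was ec cv m+ / ec+ cv+ m.
The two rarest classes, ec cv+ m+ and ec+ cv m, are the double crossovers. Comparing them with the parentals, only the cv allele has switched, so cv is the middle locus and the order is m – cv – ec.

cv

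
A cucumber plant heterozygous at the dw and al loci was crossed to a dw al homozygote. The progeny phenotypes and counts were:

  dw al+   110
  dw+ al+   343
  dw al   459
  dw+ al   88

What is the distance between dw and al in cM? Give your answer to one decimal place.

The two most frequent classes, dw+ al+ (343) and dw al (459), are the parental types, so the F1 was dw+ al+ / dw al.
The recombinant classes are dw+ al and dw al+: 88 + 110 = 198.
Recombination frequency = 198/1000 = 0.1980 ≈ 19.8%, i.e. 19.8 cM.

19.8 cM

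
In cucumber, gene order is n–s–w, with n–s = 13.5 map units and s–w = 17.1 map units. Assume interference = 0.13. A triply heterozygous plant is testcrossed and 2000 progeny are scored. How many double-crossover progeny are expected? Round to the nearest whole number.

40

Map distances give recombination frequencies of 0.135 and 0.171 for the two intervals.
With interference 0.13 (so coincidence = 0.87), expected double-crossover frequency = 0.135 × 0.171 × 0.87 = 0.02008.
Expected number = 0.02008 × 2000 = 40.17 ≈ 40.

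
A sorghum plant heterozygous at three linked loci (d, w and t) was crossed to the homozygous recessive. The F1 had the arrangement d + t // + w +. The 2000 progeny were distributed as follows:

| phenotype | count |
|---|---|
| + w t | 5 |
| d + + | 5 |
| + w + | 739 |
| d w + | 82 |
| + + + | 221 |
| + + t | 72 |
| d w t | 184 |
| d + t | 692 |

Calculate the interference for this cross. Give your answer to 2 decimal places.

The two rarest classes, d + + and + w t, are the double crossovers. Comparing them with the parentals, only the t allele has switched, so t is the middle locus and the order is w – t – d.
w–t: (405 + 10)/2000 = 0.2075; t–d: (154 + 10)/2000 = 0.0820.
Expected DCO frequency = 0.2075 × 0.0820 ≈ 0.01701; observed = 10/2000 ≈ 0.00500.
Coefficient of coincidence = 0.00500/0.01701 ≈ 0.29; interference = 1 − 0.29 = 0.71.

0.71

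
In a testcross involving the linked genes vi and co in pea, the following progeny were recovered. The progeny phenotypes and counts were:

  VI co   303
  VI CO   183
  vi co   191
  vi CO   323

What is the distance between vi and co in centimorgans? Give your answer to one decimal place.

The two most frequent classes, VI co (303) and vi CO (323), are the parental types, so the F1 was VI co / vi CO.
The recombinant classes are VI CO and vi co: 183 + 191 = 374.
Recombination frequency = 374/1000 = 0.3740 ≈ 37.4%, i.e. 37.4 centimorgans.

37.4 centimorgans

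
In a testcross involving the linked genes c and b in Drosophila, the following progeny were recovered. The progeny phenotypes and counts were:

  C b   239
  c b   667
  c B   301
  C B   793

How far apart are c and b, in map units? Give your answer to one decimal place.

The two most frequent classes, C B (793) and c b (667), are the parental types, so the F1 was C B / c b.
The recombinant classes are C b and c B: 239 + 301 = 540.
Recombination frequency = 540/2000 = 0.2700 ≈ 27.0%, i.e. 27.0 map units.

27.0 map units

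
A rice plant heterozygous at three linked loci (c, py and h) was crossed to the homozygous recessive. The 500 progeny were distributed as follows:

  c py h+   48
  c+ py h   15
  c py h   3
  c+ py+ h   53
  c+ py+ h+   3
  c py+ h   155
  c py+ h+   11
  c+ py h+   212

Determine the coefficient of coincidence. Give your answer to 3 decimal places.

The two most frequent reciprocal classes, c py+ h and c+ py h+, are the parental types, so the F1 was c py+ h / c+ py h+.
The two rarest classes, c py h and c+ py+ h+, are the double crossovers. Comparing them with the parentals, only the py allele has switched, so py is the middle locus and the order is c – py – h.
c–py: (101 + 6)/500 = 0.2140; py–h: (26 + 6)/500 = 0.0640.
Expected DCO frequency = 0.2140 × 0.0640 ≈ 0.01370; observed = 6/500 ≈ 0.01200.
Coefficient of coincidence = 0.01200/0.01370 ≈ 0.876.

0.876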